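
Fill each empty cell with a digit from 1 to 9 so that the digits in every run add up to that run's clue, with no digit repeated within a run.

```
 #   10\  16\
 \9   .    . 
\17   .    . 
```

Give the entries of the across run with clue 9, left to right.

17 in 2 cells must be {8,9}; 16 in 2 cells must be {7,9}.
The 9 across and the 16 down share only 7, so R1C2 = 7.
R2C2 = 16 − 7 = 9 completes the 16 down.
R1C1 = 9 − 7 = 2 completes the 9 across.
R2C1 = 17 − 9 = 8 completes the 17 across.

2, 7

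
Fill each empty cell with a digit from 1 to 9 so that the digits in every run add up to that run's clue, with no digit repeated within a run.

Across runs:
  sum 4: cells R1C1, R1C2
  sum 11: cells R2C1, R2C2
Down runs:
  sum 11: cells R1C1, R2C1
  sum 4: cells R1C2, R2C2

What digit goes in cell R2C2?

4 in 2 cells must be {1,3}.
The 4 across and the 11 down share only 3, so R1C1 = 3.
R1C2 = 4 − 3 = 1 completes the 4 across.
R2C1 = 11 − 3 = 8 completes the 11 down.
R2C2 = 11 − 8 = 3 completes the 11 across.

3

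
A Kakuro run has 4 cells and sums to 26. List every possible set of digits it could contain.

{2,7,8,9}; {3,6,8,9}; {4,5,8,9}; {4,6,7,9}; {5,6,7,8}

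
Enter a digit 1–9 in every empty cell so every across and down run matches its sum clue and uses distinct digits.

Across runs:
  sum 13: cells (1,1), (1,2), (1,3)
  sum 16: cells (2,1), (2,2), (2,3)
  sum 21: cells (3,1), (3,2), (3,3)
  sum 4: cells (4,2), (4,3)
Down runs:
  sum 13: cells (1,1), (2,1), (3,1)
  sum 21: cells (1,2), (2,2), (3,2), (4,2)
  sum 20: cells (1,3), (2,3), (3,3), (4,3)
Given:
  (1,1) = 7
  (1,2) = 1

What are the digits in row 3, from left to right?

4 in 2 cells must be {1,3}.
(1,3) = 13 − 8 = 5 completes the 13 across.
(4,2) = 3: the only remaining digit allowed by both the 4 across and the 21 down.
(4,3) = 4 − 3 = 1 completes the 4 across.
Nothing is forced directly, so branch on (2,3), whose candidates are 6 or 8. If (2,3) = 8: then (2,2) would have to be in {1,2,3,5,6,7} for the 16 across but in {8,9} for the 21 down — contradiction. So (2,3) = 6.
(3,3) = 20 − 12 = 8 completes the 20 down.
(3,1) = 4: the only remaining digit allowed by both the 21 across and the 13 down.
(3,2) = 21 − 12 = 9 completes the 21 across.

4 9 8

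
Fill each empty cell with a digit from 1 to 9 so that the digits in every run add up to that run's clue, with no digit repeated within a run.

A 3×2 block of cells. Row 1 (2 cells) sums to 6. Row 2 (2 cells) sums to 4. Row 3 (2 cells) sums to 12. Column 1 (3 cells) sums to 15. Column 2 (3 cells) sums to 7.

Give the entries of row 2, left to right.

4 in 2 cells must be {1,3}; 7 in 3 cells must be {1,2,4}.
The 4 across and the 7 down share only 1, so (2,2) = 1.
Given what's placed, (3,2) must be 4 to fit the 12 across and 7 down.
(1,2) = 7 − 5 = 2 completes the 7 down.
(2,1) = 4 − 1 = 3 completes the 4 across.
(3,1) = 12 − 4 = 8 completes the 12 across.
(1,1) = 6 − 2 = 4 completes the 6 across.

3 1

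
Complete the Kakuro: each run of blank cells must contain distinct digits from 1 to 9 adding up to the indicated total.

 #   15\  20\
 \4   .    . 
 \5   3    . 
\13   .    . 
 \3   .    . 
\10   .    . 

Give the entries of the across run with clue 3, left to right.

4 in 2 cells must be {1,3}; 3 in 2 cells must be {1,2}; 15 in 5 cells must be {1,2,3,4,5}.
R1C1 = 1: the only remaining digit allowed by both the 4 across and the 15 down.
R1C2 = 4 − 1 = 3 completes the 4 across.
R2C2 = 5 − 3 = 2 completes the 5 across.
R4C1 = 2: the only remaining digit allowed by both the 3 across and the 15 down.
R4C2 = 3 − 2 = 1 completes the 3 across.

2 1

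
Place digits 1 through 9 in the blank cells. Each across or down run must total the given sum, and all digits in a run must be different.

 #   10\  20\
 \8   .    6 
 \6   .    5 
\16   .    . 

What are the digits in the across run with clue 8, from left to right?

16 in 2 cells must be {7,9}.
R1C1 = 8 − 6 = 2 completes the 8 across.
R2C1 = 6 − 5 = 1 completes the 6 across.
R3C1 = 10 − 3 = 7 completes the 10 down.
R3C2 = 16 − 7 = 9 completes the 16 across.

2, 6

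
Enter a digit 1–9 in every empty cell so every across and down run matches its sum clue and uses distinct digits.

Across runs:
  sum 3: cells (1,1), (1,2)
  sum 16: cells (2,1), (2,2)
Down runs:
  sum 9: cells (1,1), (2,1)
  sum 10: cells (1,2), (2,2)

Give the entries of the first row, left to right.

2 1

3 in 2 cells must be {1,2}; 16 in 2 cells must be {7,9}.
The 16 across and the 9 down share only 7, so (2,1) = 7.
(2,2) = 16 − 7 = 9 completes the 16 across.
(1,1) = 9 − 7 = 2 completes the 9 down.
(1,2) = 3 − 2 = 1 completes the 3 across.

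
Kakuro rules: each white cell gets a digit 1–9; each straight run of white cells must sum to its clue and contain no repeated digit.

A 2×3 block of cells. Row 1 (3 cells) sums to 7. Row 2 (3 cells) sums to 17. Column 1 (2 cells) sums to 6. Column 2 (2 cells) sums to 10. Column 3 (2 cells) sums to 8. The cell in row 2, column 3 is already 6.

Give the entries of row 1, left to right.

7 in 3 cells must be {1,2,4}.
(1,3) = 8 − 6 = 2 completes the 8 down.
No cell is forced outright now. (2,1) can only be 2 or 4 (the digits allowed by both its 17 across and its 6 down). If (2,1) = 4: then (1,1) would have to be in {1,4} for the 7 across but in {2} for the 6 down — contradiction. So (2,1) = 2.
(1,1) = 6 − 2 = 4 completes the 6 down.
(1,2) = 7 − 6 = 1 completes the 7 across.
(2,2) = 17 − 8 = 9 completes the 17 across.

4, 1, 2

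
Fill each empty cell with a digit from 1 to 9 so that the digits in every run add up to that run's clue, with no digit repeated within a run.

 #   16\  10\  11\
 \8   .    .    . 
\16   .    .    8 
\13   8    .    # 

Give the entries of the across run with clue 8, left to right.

1 4 3

R1C3 = 11 − 8 = 3 completes the 11 down.
R3C2 = 13 − 8 = 5 completes the 13 across.
Given what's placed, R1C1 must be 1 to fit the 8 across and 16 down.
R1C2 = 8 − 4 = 4 completes the 8 across.
R2C1 = 16 − 9 = 7 completes the 16 down.
R2C2 = 16 − 15 = 1 completes the 16 across.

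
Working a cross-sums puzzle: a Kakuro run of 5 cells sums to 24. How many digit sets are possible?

5 distinct digits from 1–9 sum between 15 and 35.

11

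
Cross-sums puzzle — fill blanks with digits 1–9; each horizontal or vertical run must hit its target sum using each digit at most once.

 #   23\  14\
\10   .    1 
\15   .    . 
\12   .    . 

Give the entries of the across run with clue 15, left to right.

23 in 3 cells must be {6,8,9}.
R1C1 = 10 − 1 = 9 completes the 10 across.
R3C1 = 8: the only remaining digit allowed by both the 12 across and the 23 down.
R3C2 = 12 − 8 = 4 completes the 12 across.
R2C1 = 23 − 17 = 6 completes the 23 down.
R2C2 = 15 − 6 = 9 completes the 15 across.

6, 9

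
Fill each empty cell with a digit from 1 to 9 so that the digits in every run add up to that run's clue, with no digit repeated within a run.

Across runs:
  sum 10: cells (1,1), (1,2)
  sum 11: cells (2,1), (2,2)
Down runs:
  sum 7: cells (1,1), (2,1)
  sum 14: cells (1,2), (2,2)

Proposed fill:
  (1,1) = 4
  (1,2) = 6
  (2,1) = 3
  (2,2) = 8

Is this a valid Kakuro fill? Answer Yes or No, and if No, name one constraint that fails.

Across: 4+6=10; 3+8=11. Down: 4+3=7; 6+8=14. No digit repeats within any run.

Yes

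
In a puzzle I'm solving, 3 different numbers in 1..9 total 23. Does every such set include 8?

The only way to make 23 from 3 distinct digits is {6,8,9}, which contains 8.

Yes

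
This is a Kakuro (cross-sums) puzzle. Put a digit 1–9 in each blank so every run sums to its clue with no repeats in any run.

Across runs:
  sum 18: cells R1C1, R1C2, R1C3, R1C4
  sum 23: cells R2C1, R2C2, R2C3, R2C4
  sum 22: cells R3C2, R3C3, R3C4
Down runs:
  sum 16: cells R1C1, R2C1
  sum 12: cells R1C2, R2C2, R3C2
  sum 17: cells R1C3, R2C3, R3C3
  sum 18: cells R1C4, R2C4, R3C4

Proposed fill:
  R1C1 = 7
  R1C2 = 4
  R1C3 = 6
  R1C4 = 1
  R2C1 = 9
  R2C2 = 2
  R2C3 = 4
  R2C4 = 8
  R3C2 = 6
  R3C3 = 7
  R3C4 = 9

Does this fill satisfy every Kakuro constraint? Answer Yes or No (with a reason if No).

Yes

Across: 7+4+6+1=18; 9+2+4+8=23; 6+7+9=22. Down: 7+9=16; 4+2+6=12; 6+4+7=17; 1+8+9=18. No digit repeats within any run.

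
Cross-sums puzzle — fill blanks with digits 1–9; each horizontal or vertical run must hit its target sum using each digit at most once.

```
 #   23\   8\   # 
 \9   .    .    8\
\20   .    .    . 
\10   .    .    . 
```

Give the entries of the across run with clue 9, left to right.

23 in 3 cells must be {6,8,9}.
Only 6 fits R3C1 under both its across sum 10 and down sum 23.
Given what's placed, R1C1 must be 8 to fit the 9 across and 23 down.
R1C2 = 9 − 8 = 1 completes the 9 across.

8, 1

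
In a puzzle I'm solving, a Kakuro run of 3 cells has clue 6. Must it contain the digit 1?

The only way to make 6 from 3 distinct digits is {1,2,3}, which contains 1.

Yes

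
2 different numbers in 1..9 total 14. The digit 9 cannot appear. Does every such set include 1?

No

The only way to make 14 from 2 distinct digits under that restriction is {6,8}, which does not contain 1.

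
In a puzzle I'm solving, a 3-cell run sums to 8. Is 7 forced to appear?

Counterexample: {1,2,5} sums to 8 without using 7.

No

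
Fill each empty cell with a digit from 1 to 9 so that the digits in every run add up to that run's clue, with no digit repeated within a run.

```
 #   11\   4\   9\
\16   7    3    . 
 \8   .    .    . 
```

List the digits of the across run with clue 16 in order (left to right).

7, 3, 6

4 in 2 cells must be {1,3}.
R1C3 = 16 − 10 = 6 completes the 16 across.
R2C1 = 11 − 7 = 4 completes the 11 down.
R2C2 = 4 − 3 = 1 completes the 4 down.
R2C3 = 8 − 5 = 3 completes the 8 across.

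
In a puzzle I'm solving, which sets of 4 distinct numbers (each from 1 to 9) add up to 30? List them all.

4 distinct digits from 1–9 sum between 10 and 30.
Only one set works: {6,7,8,9}.

{6,7,8,9}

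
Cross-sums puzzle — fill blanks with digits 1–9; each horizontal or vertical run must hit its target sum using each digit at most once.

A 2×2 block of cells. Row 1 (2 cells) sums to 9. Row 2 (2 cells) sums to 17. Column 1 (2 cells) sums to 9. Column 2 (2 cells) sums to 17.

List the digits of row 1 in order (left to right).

1, 8

17 in 2 cells must be {8,9}.
The 9 across and the 17 down share only 8, so (1,2) = 8.
The 17 across and the 9 down share only 8, so (2,1) = 8.
(2,2) = 17 − 8 = 9 completes the 17 across.
(1,1) = 9 − 8 = 1 completes the 9 across.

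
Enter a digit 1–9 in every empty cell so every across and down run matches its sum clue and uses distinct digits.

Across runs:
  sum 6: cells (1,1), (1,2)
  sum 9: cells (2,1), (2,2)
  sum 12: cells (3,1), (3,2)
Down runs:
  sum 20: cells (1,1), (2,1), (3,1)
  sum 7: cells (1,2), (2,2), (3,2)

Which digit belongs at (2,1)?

7

7 in 3 cells must be {1,2,4}.
The 12 across and the 7 down share only 4, so (3,2) = 4.
(3,1) = 12 − 4 = 8 completes the 12 across.
Given what's placed, (1,1) must be 5 to fit the 6 across and 20 down.
(1,2) = 6 − 5 = 1 completes the 6 across.
(2,1) = 20 − 13 = 7 completes the 20 down.
(2,2) = 9 − 7 = 2 completes the 9 across.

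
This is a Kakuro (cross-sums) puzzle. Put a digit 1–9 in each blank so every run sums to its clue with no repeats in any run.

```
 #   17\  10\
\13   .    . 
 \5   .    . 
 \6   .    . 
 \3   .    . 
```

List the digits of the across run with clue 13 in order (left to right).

9, 4

3 in 2 cells must be {1,2}; 10 in 4 cells must be {1,2,3,4}.
Only 4 fits R1C2 under both its across sum 13 and down sum 10.
R1C1 = 13 − 4 = 9 completes the 13 across.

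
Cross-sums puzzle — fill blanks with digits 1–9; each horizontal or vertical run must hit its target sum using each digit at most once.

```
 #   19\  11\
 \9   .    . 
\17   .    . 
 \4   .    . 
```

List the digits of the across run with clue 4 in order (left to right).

3, 1

17 in 2 cells must be {8,9}; 4 in 2 cells must be {1,3}.
The 17 across and the 11 down share only 8, so R2C2 = 8.
The 4 across and the 19 down share only 3, so R3C1 = 3.
R3C2 = 4 − 3 = 1 completes the 4 across.
R1C1 = 7: the only remaining digit allowed by both the 9 across and the 19 down.
R1C2 = 9 − 7 = 2 completes the 9 across.
R2C1 = 17 − 8 = 9 completes the 17 across.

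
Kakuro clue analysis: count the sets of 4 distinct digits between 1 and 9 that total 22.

4 distinct digits from 1–9 sum between 10 and 30.

11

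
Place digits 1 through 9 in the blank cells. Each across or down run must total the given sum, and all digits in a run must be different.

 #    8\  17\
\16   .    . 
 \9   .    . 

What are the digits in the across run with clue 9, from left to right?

16 in 2 cells must be {7,9}; 17 in 2 cells must be {8,9}.
The 16 across and the 8 down share only 7, so R1C1 = 7.
R1C2 = 16 − 7 = 9 completes the 16 across.
R2C1 = 8 − 7 = 1 completes the 8 down.
R2C2 = 9 − 1 = 8 completes the 9 across.

1 8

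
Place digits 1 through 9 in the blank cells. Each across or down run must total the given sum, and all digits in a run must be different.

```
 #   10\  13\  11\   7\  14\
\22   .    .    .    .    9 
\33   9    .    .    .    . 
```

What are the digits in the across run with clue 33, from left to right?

9, 8, 7, 4, 5

R1C1 = 10 − 9 = 1 completes the 10 down.
R2C5 = 14 − 9 = 5 completes the 14 down.
Given what's placed, R2C4 must be 4 to fit the 33 across and 7 down.
R1C4 = 7 − 4 = 3 completes the 7 down.
No cell is forced outright now. R2C2 can only be 7 or 8 (the digits allowed by both its 33 across and its 13 down). If R2C2 = 7: then R1C2 would have to be in {2,4,5,7} for the 22 across but in {6} for the 13 down — contradiction. So R2C2 = 8.
R1C2 = 13 − 8 = 5 completes the 13 down.
R1C3 = 22 − 18 = 4 completes the 22 across.
R2C3 = 33 − 26 = 7 completes the 33 across.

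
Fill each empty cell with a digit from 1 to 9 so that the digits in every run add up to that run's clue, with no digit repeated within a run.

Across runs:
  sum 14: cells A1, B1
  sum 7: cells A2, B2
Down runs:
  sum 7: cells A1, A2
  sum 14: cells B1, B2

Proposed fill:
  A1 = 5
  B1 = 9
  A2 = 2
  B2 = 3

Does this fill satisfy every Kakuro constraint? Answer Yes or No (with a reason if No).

No — the across run A2–B2 sums to 5, not 7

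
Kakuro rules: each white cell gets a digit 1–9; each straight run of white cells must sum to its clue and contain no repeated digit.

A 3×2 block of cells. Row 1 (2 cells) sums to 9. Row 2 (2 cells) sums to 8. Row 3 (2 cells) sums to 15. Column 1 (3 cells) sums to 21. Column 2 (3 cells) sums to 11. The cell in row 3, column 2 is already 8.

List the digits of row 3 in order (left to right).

7 8

(3,1) = 15 − 8 = 7 completes the 15 across.
Nothing is forced directly, so branch on (1,2), whose candidates are 1 or 2. If (1,2) = 2: then (1,1) would have to be in {7} for the 9 across but in {5,6,8,9} for the 21 down — contradiction. So (1,2) = 1.
(1,1) = 9 − 1 = 8 completes the 9 across.
(2,1) = 21 − 15 = 6 completes the 21 down.
(2,2) = 8 − 6 = 2 completes the 8 across.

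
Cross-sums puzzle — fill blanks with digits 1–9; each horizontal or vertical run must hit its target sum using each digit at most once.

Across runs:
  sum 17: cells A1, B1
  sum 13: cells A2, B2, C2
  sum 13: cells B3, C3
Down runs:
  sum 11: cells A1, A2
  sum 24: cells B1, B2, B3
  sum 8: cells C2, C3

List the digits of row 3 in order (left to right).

7 6

17 in 2 cells must be {8,9}; 24 in 3 cells must be {7,8,9}.
Nothing is forced directly, so branch on A1, whose candidates are 8 or 9. If A1 = 9: that forces B1 = 8, A2 = 2, B2 = 7, after which C2 would have to be in {4} for the 13 across but in {1,2,3,5,6,7} for the 8 down — contradiction. So A1 = 8.
B1 = 17 − 8 = 9 completes the 17 across.
A2 = 11 − 8 = 3 completes the 11 down.
B2 = 8: the only remaining digit allowed by both the 13 across and the 24 down.
C2 = 13 − 11 = 2 completes the 13 across.
B3 = 24 − 17 = 7 completes the 24 down.
C3 = 13 − 7 = 6 completes the 13 across.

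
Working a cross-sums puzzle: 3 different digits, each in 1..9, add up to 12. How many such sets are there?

3 distinct digits from 1–9 sum between 6 and 24.

7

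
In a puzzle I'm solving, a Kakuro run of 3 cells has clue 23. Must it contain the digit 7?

No

The only way to make 23 from 3 distinct digits is {6,8,9}, which does not contain 7.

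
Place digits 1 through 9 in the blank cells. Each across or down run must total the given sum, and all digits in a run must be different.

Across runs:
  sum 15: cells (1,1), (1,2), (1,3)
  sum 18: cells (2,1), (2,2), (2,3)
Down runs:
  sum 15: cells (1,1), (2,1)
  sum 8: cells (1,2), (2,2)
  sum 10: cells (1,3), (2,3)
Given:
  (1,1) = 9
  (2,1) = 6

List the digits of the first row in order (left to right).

No cell is forced outright now. (1,2) can only be 1 or 2 or 5 (the digits allowed by both its 15 across and its 8 down). If (1,2) = 1: then (1,3) would have to be in {5} for the 15 across but in {1,2,3,4,6,7,8,9} for the 10 down — contradiction. If (1,2) = 2: that forces (1,3) = 4, after which (2,2) would have to be in {3,4,5,7,8,9} for the 18 across but in {6} for the 8 down — contradiction. So (1,2) = 5.
(1,3) = 15 − 14 = 1 completes the 15 across.
(2,2) = 8 − 5 = 3 completes the 8 down.
(2,3) = 18 − 9 = 9 completes the 18 across.

9 5 1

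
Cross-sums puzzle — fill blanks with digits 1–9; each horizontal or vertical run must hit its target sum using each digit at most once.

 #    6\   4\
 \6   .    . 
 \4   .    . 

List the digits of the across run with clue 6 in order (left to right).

5 1

4 in 2 cells must be {1,3}.
The 6 across and the 4 down share only 1, so R1C2 = 1.
The 4 across and the 6 down share only 1, so R2C1 = 1.
R2C2 = 4 − 1 = 3 completes the 4 across.
R1C1 = 6 − 1 = 5 completes the 6 across.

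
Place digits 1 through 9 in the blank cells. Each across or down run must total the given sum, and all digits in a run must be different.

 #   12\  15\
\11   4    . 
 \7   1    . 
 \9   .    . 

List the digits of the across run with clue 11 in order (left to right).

R1C2 = 11 − 4 = 7 completes the 11 across.
R2C2 = 7 − 1 = 6 completes the 7 across.
R3C1 = 12 − 5 = 7 completes the 12 down.
R3C2 = 9 − 7 = 2 completes the 9 across.

4 7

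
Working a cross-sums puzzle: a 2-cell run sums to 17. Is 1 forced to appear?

The only way to make 17 from 2 distinct digits is {8,9}, which does not contain 1.

No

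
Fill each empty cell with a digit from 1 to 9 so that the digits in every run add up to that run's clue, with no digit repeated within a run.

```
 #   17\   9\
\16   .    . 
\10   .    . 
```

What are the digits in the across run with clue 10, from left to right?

8 2

16 in 2 cells must be {7,9}; 17 in 2 cells must be {8,9}.
The 16 across and the 17 down share only 9, so R1C1 = 9.
R1C2 = 16 − 9 = 7 completes the 16 across.
R2C1 = 17 − 9 = 8 completes the 17 down.
R2C2 = 10 − 8 = 2 completes the 10 across.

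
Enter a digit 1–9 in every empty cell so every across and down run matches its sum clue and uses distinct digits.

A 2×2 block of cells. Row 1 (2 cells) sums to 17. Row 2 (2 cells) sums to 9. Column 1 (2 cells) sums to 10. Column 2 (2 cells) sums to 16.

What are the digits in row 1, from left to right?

17 in 2 cells must be {8,9}; 16 in 2 cells must be {7,9}.
The 17 across and the 16 down share only 9, so (1,2) = 9.
(2,2) = 16 − 9 = 7 completes the 16 down.
(1,1) = 17 − 9 = 8 completes the 17 across.
(2,1) = 9 − 7 = 2 completes the 9 across.

8, 9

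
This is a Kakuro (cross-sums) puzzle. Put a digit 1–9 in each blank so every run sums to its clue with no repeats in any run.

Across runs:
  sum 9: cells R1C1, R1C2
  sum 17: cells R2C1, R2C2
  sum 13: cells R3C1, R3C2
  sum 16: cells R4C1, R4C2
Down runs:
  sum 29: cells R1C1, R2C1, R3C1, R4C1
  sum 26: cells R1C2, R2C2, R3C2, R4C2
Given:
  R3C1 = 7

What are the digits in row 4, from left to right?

9 7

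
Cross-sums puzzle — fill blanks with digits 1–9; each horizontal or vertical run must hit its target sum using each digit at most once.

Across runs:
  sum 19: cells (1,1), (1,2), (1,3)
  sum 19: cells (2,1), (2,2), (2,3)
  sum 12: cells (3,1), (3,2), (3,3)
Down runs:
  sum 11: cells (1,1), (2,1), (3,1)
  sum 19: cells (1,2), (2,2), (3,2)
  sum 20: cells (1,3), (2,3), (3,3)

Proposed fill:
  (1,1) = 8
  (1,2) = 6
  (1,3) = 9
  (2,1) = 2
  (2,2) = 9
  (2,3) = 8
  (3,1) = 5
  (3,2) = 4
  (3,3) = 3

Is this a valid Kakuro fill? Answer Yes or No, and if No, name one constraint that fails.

No — the across run (1,1)–(1,3) sums to 23, not 19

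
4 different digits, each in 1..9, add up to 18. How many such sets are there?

11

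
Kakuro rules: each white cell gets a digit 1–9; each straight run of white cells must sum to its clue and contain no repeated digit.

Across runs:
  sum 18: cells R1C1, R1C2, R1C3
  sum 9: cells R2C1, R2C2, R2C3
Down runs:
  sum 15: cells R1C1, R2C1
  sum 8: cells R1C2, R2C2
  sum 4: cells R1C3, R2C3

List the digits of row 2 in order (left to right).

6 2 1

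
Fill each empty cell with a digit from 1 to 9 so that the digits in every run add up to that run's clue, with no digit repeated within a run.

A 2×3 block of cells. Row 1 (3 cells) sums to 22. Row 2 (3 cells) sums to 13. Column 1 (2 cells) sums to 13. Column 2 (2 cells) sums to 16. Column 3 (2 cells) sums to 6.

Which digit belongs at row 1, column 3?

5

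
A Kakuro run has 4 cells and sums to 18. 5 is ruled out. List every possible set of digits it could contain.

{1,2,6,9}; {1,2,7,8}; {1,3,6,8}; {1,4,6,7}; {2,3,4,9}; {2,3,6,7}

4 distinct digits from 1–9 sum between 10 and 30.
Dropping sets that contain 5.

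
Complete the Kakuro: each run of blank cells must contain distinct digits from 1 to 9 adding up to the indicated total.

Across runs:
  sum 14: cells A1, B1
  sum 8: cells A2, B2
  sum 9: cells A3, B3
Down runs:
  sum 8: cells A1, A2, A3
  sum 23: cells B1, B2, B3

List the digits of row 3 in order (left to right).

1 8

23 in 3 cells must be {6,8,9}.
The 14 across and the 8 down share only 5, so A1 = 5.
B1 = 14 − 5 = 9 completes the 14 across.
Given what's placed, B2 must be 6 to fit the 8 across and 23 down.
B3 = 23 − 15 = 8 completes the 23 down.
A2 = 8 − 6 = 2 completes the 8 across.
A3 = 9 − 8 = 1 completes the 9 across.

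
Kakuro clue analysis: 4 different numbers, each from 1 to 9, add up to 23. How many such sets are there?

9

4 distinct digits from 1–9 sum between 10 and 30.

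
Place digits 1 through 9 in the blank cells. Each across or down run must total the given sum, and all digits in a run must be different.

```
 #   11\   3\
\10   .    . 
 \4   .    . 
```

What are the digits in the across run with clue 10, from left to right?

8, 2

4 in 2 cells must be {1,3}; 3 in 2 cells must be {1,2}.
The 4 across and the 11 down share only 3, so R2C1 = 3.
R2C2 = 4 − 3 = 1 completes the 4 across.
R1C1 = 11 − 3 = 8 completes the 11 down.
R1C2 = 10 − 8 = 2 completes the 10 across.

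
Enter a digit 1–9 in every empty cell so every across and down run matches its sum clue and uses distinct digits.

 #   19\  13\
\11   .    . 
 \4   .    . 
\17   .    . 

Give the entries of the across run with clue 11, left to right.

4 in 2 cells must be {1,3}; 17 in 2 cells must be {8,9}.
The 4 across and the 19 down share only 3, so R2C1 = 3.
R2C2 = 4 − 3 = 1 completes the 4 across.
Given what's placed, R3C1 must be 9 to fit the 17 across and 19 down.
R3C2 = 17 − 9 = 8 completes the 17 across.
R1C1 = 19 − 12 = 7 completes the 19 down.
R1C2 = 11 − 7 = 4 completes the 11 across.

7 4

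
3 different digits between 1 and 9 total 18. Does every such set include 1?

No

Counterexample: {2,7,9} sums to 18 without using 1.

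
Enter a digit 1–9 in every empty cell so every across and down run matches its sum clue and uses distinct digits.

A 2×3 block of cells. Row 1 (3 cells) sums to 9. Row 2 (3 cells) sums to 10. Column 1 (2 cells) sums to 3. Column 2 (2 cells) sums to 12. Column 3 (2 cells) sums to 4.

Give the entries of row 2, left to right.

2, 7, 1

3 in 2 cells must be {1,2}; 4 in 2 cells must be {1,3}.
Nothing is forced directly, so branch on (1,3), whose candidates are 1 or 3. If (1,3) = 1: that forces (1,1) = 2, after which (1,2) would have to be in {6} for the 9 across but in {3,4,5,7,8,9} for the 12 down — contradiction. So (1,3) = 3.
(2,3) = 4 − 3 = 1 completes the 4 down.
Given what's placed, (2,1) must be 2 to fit the 10 across and 3 down.
(2,2) = 10 − 3 = 7 completes the 10 across.
(1,1) = 3 − 2 = 1 completes the 3 down.
(1,2) = 9 − 4 = 5 completes the 9 across.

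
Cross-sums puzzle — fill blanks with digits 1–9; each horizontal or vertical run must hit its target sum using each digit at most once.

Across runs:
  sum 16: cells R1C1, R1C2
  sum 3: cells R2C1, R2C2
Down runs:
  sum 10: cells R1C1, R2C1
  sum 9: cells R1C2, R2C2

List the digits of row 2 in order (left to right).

16 in 2 cells must be {7,9}; 3 in 2 cells must be {1,2}.
The 16 across and the 9 down share only 7, so R1C2 = 7.
R2C2 = 9 − 7 = 2 completes the 9 down.
R1C1 = 16 − 7 = 9 completes the 16 across.
R2C1 = 3 − 2 = 1 completes the 3 across.

1, 2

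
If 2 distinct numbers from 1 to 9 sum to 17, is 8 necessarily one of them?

Yes

The only way to make 17 from 2 distinct digits is {8,9}, which contains 8.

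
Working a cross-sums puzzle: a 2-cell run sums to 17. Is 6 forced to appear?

The only way to make 17 from 2 distinct digits is {8,9}, which does not contain 6.

No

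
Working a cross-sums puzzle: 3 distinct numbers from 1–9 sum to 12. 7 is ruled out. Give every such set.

{1,2,9}; {1,3,8}; {1,5,6}; {2,4,6}; {3,4,5}

3 distinct digits from 1–9 sum between 6 and 24.
Dropping sets that contain 7.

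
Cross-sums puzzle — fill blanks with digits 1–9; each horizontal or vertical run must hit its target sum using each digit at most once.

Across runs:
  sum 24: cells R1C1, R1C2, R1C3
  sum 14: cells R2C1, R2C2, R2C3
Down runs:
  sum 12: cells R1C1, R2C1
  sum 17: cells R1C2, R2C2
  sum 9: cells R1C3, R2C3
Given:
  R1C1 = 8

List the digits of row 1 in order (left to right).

24 in 3 cells must be {7,8,9}; 17 in 2 cells must be {8,9}.
R1C2 = 9: the only remaining digit allowed by both the 24 across and the 17 down.
R1C3 = 24 − 17 = 7 completes the 24 across.
R2C1 = 12 − 8 = 4 completes the 12 down.
R2C2 = 17 − 9 = 8 completes the 17 down.
R2C3 = 14 − 12 = 2 completes the 14 across.

8, 9, 7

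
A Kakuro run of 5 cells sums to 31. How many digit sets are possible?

5 distinct digits from 1–9 sum between 15 and 35.
Enumerating: {1,6,7,8,9}, {2,5,7,8,9}, {3,4,7,8,9}, {3,5,6,8,9}, {4,5,6,7,9}.

5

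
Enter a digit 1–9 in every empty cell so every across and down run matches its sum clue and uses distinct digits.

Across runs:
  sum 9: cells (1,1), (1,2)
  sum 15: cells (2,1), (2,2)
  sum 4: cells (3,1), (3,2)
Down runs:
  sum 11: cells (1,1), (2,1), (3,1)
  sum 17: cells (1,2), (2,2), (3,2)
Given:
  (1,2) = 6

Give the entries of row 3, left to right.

1 3

4 in 2 cells must be {1,3}.
(1,1) = 9 − 6 = 3 completes the 9 across.
Given what's placed, (3,1) must be 1 to fit the 4 across and 11 down.
(3,2) = 4 − 1 = 3 completes the 4 across.
(2,1) = 11 − 4 = 7 completes the 11 down.
(2,2) = 15 − 7 = 8 completes the 15 across.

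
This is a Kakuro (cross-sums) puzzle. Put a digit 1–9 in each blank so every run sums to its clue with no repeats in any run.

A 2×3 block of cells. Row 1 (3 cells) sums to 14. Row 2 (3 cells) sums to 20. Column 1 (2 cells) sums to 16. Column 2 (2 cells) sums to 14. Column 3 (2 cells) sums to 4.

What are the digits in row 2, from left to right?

9 8 3

16 in 2 cells must be {7,9}; 4 in 2 cells must be {1,3}.
The 20 across and the 4 down share only 3, so (2,3) = 3.
(1,3) = 4 − 3 = 1 completes the 4 down.
Given what's placed, (2,1) must be 9 to fit the 20 across and 16 down.
(2,2) = 20 − 12 = 8 completes the 20 across.
(1,1) = 16 − 9 = 7 completes the 16 down.
(1,2) = 14 − 8 = 6 completes the 14 across.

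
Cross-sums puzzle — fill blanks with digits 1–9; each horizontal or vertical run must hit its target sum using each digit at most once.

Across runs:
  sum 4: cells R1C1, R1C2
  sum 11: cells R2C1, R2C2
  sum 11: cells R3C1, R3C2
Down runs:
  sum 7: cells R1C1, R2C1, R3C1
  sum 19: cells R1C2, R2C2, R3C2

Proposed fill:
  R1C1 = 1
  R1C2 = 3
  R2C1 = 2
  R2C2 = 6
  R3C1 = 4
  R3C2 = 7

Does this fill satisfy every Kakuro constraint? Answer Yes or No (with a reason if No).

No — the across run R2C1–R2C2 sums to 8, not 11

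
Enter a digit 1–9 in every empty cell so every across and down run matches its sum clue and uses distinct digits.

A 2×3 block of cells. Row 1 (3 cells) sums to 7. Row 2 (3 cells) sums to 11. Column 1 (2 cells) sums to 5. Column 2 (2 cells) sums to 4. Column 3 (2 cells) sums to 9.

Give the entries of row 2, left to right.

7 in 3 cells must be {1,2,4}; 4 in 2 cells must be {1,3}.
The 7 across and the 4 down share only 1, so (1,2) = 1.
(2,2) = 4 − 1 = 3 completes the 4 down.
Nothing is forced directly, so branch on (2,1), whose candidates are 1 or 2. If (2,1) = 2: then (1,1) would have to be in {2,4} for the 7 across but in {3} for the 5 down — contradiction. So (2,1) = 1.
(1,1) = 5 − 1 = 4 completes the 5 down.
(1,3) = 7 − 5 = 2 completes the 7 across.
(2,3) = 11 − 4 = 7 completes the 11 across.

1 3 7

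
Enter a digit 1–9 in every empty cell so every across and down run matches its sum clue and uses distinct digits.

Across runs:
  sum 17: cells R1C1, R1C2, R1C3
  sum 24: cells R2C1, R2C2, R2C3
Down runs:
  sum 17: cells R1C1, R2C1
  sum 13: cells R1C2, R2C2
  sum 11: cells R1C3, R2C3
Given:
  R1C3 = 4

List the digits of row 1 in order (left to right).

8, 5, 4

24 in 3 cells must be {7,8,9}; 17 in 2 cells must be {8,9}.
R1C1 = 8: the only remaining digit allowed by both the 17 across and the 17 down.
R1C2 = 17 − 12 = 5 completes the 17 across.
R2C1 = 17 − 8 = 9 completes the 17 down.
R2C2 = 13 − 5 = 8 completes the 13 down.
R2C3 = 24 − 17 = 7 completes the 24 across.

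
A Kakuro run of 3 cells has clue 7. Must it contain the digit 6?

No

The only way to make 7 from 3 distinct digits is {1,2,4}, which does not contain 6.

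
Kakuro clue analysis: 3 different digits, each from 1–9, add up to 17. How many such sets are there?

3 distinct digits from 1–9 sum between 6 and 24.

7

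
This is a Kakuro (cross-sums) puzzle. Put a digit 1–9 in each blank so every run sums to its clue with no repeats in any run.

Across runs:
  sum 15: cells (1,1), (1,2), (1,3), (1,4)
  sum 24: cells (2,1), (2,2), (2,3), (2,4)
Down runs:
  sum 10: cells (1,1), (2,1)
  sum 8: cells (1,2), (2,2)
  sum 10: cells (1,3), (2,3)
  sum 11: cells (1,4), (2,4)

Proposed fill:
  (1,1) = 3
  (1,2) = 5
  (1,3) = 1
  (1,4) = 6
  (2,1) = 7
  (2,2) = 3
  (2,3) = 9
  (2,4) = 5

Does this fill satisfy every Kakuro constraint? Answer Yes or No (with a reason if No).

Across: 3+5+1+6=15; 7+3+9+5=24. Down: 3+7=10; 5+3=8; 1+9=10; 6+5=11. No digit repeats within any run.

Yes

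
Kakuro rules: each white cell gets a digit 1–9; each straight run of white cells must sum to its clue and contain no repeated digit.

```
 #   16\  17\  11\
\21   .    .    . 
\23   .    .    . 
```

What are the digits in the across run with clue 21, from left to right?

7, 9, 5

23 in 3 cells must be {6,8,9}; 16 in 2 cells must be {7,9}; 17 in 2 cells must be {8,9}.
The 23 across and the 16 down share only 9, so R2C1 = 9.
Given what's placed, R2C2 must be 8 to fit the 23 across and 17 down.
R2C3 = 23 − 17 = 6 completes the 23 across.
R1C1 = 16 − 9 = 7 completes the 16 down.
R1C2 = 17 − 8 = 9 completes the 17 down.
R1C3 = 21 − 16 = 5 completes the 21 across.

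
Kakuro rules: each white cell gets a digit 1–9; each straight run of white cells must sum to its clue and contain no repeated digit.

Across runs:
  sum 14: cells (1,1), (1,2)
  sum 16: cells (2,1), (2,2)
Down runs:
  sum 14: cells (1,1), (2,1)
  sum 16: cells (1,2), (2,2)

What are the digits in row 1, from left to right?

16 in 2 cells must be {7,9}.
The 14 across and the 16 down share only 9, so (1,2) = 9.
The 16 across and the 14 down share only 9, so (2,1) = 9.
(2,2) = 16 − 9 = 7 completes the 16 across.
(1,1) = 14 − 9 = 5 completes the 14 across.

5 9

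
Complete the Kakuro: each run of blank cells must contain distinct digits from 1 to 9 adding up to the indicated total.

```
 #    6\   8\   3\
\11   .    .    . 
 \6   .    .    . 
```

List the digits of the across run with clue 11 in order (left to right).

4, 5, 2

6 in 3 cells must be {1,2,3}; 3 in 2 cells must be {1,2}.
Nothing is forced directly, so branch on R2C1, whose candidates are 1 or 2. If R2C1 = 1: that forces R1C1 = 5, R1C2 = 2, after which R1C3 would have to be in {4} for the 11 across but in {1,2} for the 3 down — contradiction. So R2C1 = 2.
R1C1 = 6 − 2 = 4 completes the 6 down.
Given what's placed, R2C3 must be 1 to fit the 6 across and 3 down.
R1C3 = 3 − 1 = 2 completes the 3 down.
R2C2 = 6 − 3 = 3 completes the 6 across.
R1C2 = 11 − 6 = 5 completes the 11 across.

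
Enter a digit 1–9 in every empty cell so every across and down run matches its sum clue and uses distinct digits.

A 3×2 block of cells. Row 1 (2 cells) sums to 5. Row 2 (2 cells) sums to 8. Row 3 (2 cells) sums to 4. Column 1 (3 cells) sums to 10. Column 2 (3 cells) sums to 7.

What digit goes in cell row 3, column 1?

3

4 in 2 cells must be {1,3}; 7 in 3 cells must be {1,2,4}.
The 4 across and the 7 down share only 1, so (3,2) = 1.
Given what's placed, (2,2) must be 2 to fit the 8 across and 7 down.
(3,1) = 4 − 1 = 3 completes the 4 across.
(1,2) = 7 − 3 = 4 completes the 7 down.
(2,1) = 8 − 2 = 6 completes the 8 across.
(1,1) = 5 − 4 = 1 completes the 5 across.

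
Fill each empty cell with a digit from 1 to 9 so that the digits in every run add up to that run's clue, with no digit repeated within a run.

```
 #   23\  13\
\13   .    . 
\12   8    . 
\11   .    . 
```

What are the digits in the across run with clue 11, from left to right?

9 2

23 in 3 cells must be {6,8,9}.
R2C2 = 12 − 8 = 4 completes the 12 across.
Nothing is forced directly, so branch on R1C1, whose candidates are 6 or 9. If R1C1 = 9: then R1C2 would have to be in {4} for the 13 across but in {1,2,3,6,7,8} for the 13 down — contradiction. So R1C1 = 6.
R1C2 = 13 − 6 = 7 completes the 13 across.
R3C1 = 23 − 14 = 9 completes the 23 down.
R3C2 = 11 − 9 = 2 completes the 11 across.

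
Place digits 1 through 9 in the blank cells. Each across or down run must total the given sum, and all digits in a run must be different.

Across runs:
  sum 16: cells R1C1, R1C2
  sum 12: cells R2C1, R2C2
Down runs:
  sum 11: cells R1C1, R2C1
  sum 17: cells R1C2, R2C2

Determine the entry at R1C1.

16 in 2 cells must be {7,9}; 17 in 2 cells must be {8,9}.
The 16 across and the 17 down share only 9, so R1C2 = 9.
R2C2 = 17 − 9 = 8 completes the 17 down.
R1C1 = 16 − 9 = 7 completes the 16 across.
R2C1 = 12 − 8 = 4 completes the 12 across.

7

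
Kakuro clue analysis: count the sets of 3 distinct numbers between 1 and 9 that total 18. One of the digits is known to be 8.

3

3 distinct digits from 1–9 sum between 6 and 24.
Keeping only sets containing 8.
Enumerating: {1,8,9}, {3,7,8}, {4,6,8}.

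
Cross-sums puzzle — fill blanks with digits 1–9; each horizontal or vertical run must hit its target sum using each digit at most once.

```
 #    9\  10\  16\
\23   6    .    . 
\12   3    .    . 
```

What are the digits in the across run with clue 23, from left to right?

23 in 3 cells must be {6,8,9}; 16 in 2 cells must be {7,9}.
R1C3 = 9: the only remaining digit allowed by both the 23 across and the 16 down.
R2C3 = 16 − 9 = 7 completes the 16 down.
R1C2 = 23 − 15 = 8 completes the 23 across.
R2C2 = 12 − 10 = 2 completes the 12 across.

6 8 9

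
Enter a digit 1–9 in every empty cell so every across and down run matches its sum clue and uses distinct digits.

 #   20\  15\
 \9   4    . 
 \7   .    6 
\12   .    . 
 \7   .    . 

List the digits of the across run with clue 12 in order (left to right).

R1C2 = 9 − 4 = 5 completes the 9 across.
R2C1 = 7 − 6 = 1 completes the 7 across.
R3C2 = 3: the only remaining digit allowed by both the 12 across and the 15 down.
Given what's placed, R4C1 must be 6 to fit the 7 across and 20 down.
R4C2 = 7 − 6 = 1 completes the 7 across.
R3C1 = 12 − 3 = 9 completes the 12 across.

9, 3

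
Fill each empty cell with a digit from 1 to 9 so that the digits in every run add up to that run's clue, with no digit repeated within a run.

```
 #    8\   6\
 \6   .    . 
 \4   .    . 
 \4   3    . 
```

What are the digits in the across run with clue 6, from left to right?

4 in 2 cells must be {1,3}; 6 in 3 cells must be {1,2,3}.
Given what's placed, R2C1 must be 1 to fit the 4 across and 8 down.
R2C2 = 4 − 1 = 3 completes the 4 across.
R3C2 = 4 − 3 = 1 completes the 4 across.
R1C1 = 8 − 4 = 4 completes the 8 down.
R1C2 = 6 − 4 = 2 completes the 6 across.

4, 2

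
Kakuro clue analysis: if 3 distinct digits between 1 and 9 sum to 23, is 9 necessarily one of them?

The only way to make 23 from 3 distinct digits is {6,8,9}, which contains 9.

Yes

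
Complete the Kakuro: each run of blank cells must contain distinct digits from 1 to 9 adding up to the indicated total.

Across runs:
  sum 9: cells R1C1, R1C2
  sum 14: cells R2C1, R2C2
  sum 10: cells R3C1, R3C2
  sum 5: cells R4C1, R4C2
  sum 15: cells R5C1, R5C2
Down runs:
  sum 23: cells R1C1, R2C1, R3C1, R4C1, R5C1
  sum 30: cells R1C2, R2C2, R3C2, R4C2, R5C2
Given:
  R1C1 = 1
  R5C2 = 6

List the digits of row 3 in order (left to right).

R1C2 = 9 − 1 = 8 completes the 9 across.
R5C1 = 15 − 6 = 9 completes the 15 across.
Nothing is forced directly, so branch on R2C2, whose candidates are 5 or 9. If R2C2 = 5: then R2C1 would have to be in {9} for the 14 across but in {2,3,4,5,6,7,8} for the 23 down — contradiction. So R2C2 = 9.
R2C1 = 14 − 9 = 5 completes the 14 across.
Given what's placed, R4C1 must be 2 to fit the 5 across and 23 down.
R4C2 = 5 − 2 = 3 completes the 5 across.
R3C1 = 23 − 17 = 6 completes the 23 down.
R3C2 = 10 − 6 = 4 completes the 10 across.

6 4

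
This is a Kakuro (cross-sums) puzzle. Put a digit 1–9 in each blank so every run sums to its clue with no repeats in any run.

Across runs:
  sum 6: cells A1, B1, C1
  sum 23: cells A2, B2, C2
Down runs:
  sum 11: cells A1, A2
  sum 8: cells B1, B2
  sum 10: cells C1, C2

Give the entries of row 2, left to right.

6 in 3 cells must be {1,2,3}; 23 in 3 cells must be {6,8,9}.
The 23 across and the 8 down share only 6, so B2 = 6.
B1 = 8 − 6 = 2 completes the 8 down.
Given what's placed, A1 must be 3 to fit the 6 across and 11 down.
C1 = 6 − 5 = 1 completes the 6 across.
A2 = 11 − 3 = 8 completes the 11 down.
C2 = 23 − 14 = 9 completes the 23 across.

8 6 9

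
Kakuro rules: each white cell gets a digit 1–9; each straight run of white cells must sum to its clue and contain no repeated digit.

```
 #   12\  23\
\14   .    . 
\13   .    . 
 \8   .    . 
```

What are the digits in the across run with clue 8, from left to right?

23 in 3 cells must be {6,8,9}.
The 8 across and the 23 down share only 6, so R3C2 = 6.
R3C1 = 8 − 6 = 2 completes the 8 across.
Nothing is forced directly, so branch on R1C1, whose candidates are 6 or 9. If R1C1 = 9: then R1C2 would have to be in {5} for the 14 across but in {8,9} for the 23 down — contradiction. So R1C1 = 6.
R1C2 = 14 − 6 = 8 completes the 14 across.
R2C1 = 12 − 8 = 4 completes the 12 down.
R2C2 = 13 − 4 = 9 completes the 13 across.

2 6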